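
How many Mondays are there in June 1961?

1 June 1961 is a Thursday.
From 1 June 1961 to 30 June 1961 is 30 days inclusive.
30 = 7 × 4 + 2, so there are 4 full weeks plus 2 extra days.
Each full week contributes one Monday: 4 so far.
The 2 extra days are Thu, Fri — none qualify.
Total: 4 + 0 = 4.

4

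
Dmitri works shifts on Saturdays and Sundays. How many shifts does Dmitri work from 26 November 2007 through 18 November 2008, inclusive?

26 November 2007 is a Monday.
The range spans 359 days (inclusive of both endpoints).
359 = 7 × 51 + 2, so there are 51 full weeks plus 2 extra days.
Each full week contributes 2 days from the set (Sat, Sun): 51 × 2 = 102.
The 2 extra days are Monday, Tuesday — none qualify.
Total: 102 + 0 = 102.

102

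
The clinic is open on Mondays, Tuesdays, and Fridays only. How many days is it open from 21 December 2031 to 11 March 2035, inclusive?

504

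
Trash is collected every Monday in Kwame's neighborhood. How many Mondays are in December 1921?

1921-12-01 is a Thursday.
The range spans 31 days (inclusive of both endpoints).
31 = 7 × 4 + 3, so there are 4 full weeks plus 3 extra days.
Each full week contributes one Monday: 4 so far.
The 3 extra days are Thursday, Friday, Saturday — none qualify.
Total: 4 + 0 = 4.

4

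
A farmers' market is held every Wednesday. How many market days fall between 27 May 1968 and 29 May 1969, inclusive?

53

27 May 1968 is a Monday.
From 27 May 1968 to 29 May 1969 is 368 days inclusive.
368 = 7 × 52 + 4, so there are 52 full weeks plus 4 extra days.
Each full week contributes one Wednesday: 52 so far.
The 4 extra days are Monday, Tuesday, Wednesday, Thursday — 1 of them qualifies.
Total: 52 + 1 = 53.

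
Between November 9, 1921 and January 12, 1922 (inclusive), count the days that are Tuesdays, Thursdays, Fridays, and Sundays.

November 9, 1921 is a Wednesday.
From November 9, 1921 to January 12, 1922 is 65 days inclusive.
65 = 7 × 9 + 2, so there are 9 full weeks plus 2 extra days.
Each full week contributes 4 days from the set (Tue, Thu, Fri, Sun): 9 × 4 = 36.
The 2 extra days are Wed, Thu — 1 of them qualifies.
Total: 36 + 1 = 37.

37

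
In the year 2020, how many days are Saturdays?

Jan 1, 2020 is a Wednesday.
The range spans 366 days (inclusive of both endpoints).
366 = 7 × 52 + 2, so there are 52 full weeks plus 2 extra days.
Each full week contributes one Saturday: 52 so far.
The 2 extra days are Wed, Thu — none qualify.
Total: 52 + 0 = 52.

52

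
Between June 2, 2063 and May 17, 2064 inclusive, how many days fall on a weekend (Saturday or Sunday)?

June 2, 2063 is a Saturday.
That's 351 days from start to end, counting both.
351 = 7 × 50 + 1, so there are 50 full weeks plus 1 extra day.
Each full week contributes 2 weekend days (Sat, Sun): 50 × 2 = 100.
The 1 extra day is Saturday — 1 of them qualifies.
Total: 100 + 1 = 101.

101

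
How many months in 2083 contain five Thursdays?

4

A month has five Thursdays exactly when Thursday falls within its first (length − 28) days.
Jan: 31 days, starts Fri → 5 of Fri, Sat, Sun
Feb: 28 days, starts Mon → 5 of (none)
Mar: 31 days, starts Mon → 5 of Mon, Tue, Wed
Apr: 30 days, starts Thu → 5 of Thu, Fri ✓
May: 31 days, starts Sat → 5 of Sat, Sun, Mon
Jun: 30 days, starts Tue → 5 of Tue, Wed
Jul: 31 days, starts Thu → 5 of Thu, Fri, Sat ✓
Aug: 31 days, starts Sun → 5 of Sun, Mon, Tue
Sep: 30 days, starts Wed → 5 of Wed, Thu ✓
Oct: 31 days, starts Fri → 5 of Fri, Sat, Sun
Nov: 30 days, starts Mon → 5 of Mon, Tue
Dec: 31 days, starts Wed → 5 of Wed, Thu, Fri ✓
Months with five Thursdays: Apr, Jul, Sep, Dec.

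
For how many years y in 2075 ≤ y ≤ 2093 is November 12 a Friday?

Day of week of November 12 in each year:
2075: Tue, 2076: Thu, 2077: Fri ✓, 2078: Sat, 2079: Sun, 2080: Tue, 2081: Wed, 2082: Thu, 2083: Fri ✓, 2084: Sun, 2085: Mon, 2086: Tue, 2087: Wed, 2088: Fri ✓, 2089: Sat, 2090: Sun, 2091: Mon, 2092: Wed, 2093: Thu
Fridays: 2077, 2083, 2088.

3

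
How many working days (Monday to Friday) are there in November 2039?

November 1, 2039 is a Tuesday.
That's 30 days from start to end, counting both.
30 = 7 × 4 + 2, so there are 4 full weeks plus 2 extra days.
Each full week contributes 5 weekdays (Mon–Fri): 4 × 5 = 20.
The 2 extra days are Tue, Wed — 2 of them qualify.
Total: 20 + 2 = 22.

22 weekdays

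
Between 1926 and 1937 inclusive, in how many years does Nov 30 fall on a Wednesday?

2

Day of week of November 30 in each year:
1926: Tue, 1927: Wed ✓, 1928: Fri, 1929: Sat, 1930: Sun, 1931: Mon, 1932: Wed ✓, 1933: Thu, 1934: Fri, 1935: Sat, 1936: Mon, 1937: Tue
Wednesdays: 1927, 1932.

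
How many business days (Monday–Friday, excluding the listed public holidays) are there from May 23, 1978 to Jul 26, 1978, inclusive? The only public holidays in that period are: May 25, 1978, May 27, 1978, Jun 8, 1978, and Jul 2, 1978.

May 23, 1978 is a Tuesday.
That's 65 days from start to end, counting both.
65 = 7 × 9 + 2, so there are 9 full weeks plus 2 extra days.
Each full week contributes 5 weekdays (Mon–Fri): 9 × 5 = 45.
The 2 extra days are Tue, Wed — 2 of them qualify.
Total: 45 + 2 = 47.
Holidays: May 25, 1978 (Thu); May 27, 1978 (Sat); Jun 8, 1978 (Thu); Jul 2, 1978 (Sun).
2 of the 4 holidays fall on weekdays; the rest are weekends and were already excluded.
Business days: 47 − 2 = 45.

45 business days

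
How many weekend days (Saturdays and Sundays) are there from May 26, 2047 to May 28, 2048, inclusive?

105

May 26, 2047 is a Sunday.
That's 369 days from start to end, counting both.
369 = 7 × 52 + 5, so there are 52 full weeks plus 5 extra days.
Each full week contributes 2 weekend days (Sat, Sun): 52 × 2 = 104.
The 5 extra days are Sun, Mon, Tue, Wed, Thu — 1 of them qualifies.
Total: 104 + 1 = 105.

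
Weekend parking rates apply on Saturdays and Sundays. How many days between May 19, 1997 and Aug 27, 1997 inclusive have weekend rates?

May 19, 1997 is a Monday.
The range spans 101 days (inclusive of both endpoints).
101 = 7 × 14 + 3, so there are 14 full weeks plus 3 extra days.
Each full week contributes 2 weekend days (Sat, Sun): 14 × 2 = 28.
The 3 extra days are Mon, Tue, Wed — none qualify.
Total: 28 + 0 = 28.

28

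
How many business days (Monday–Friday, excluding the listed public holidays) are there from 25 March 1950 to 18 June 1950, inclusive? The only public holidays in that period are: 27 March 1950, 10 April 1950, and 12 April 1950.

25 March 1950 is a Saturday.
The range spans 86 days (inclusive of both endpoints).
86 = 7 × 12 + 2, so there are 12 full weeks plus 2 extra days.
Each full week contributes 5 weekdays (Mon–Fri): 12 × 5 = 60.
The 2 extra days are Saturday, Sunday — none qualify.
Total: 60 + 0 = 60.
Holidays: 27 March 1950 (Mon); 10 April 1950 (Mon); 12 April 1950 (Wed).
All 3 holidays fall on weekdays, so subtract 3.
Business days: 60 − 3 = 57.

57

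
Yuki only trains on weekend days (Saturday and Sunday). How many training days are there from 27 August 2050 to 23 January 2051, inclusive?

27 August 2050 is a Saturday.
That's 150 days from start to end, counting both.
150 = 7 × 21 + 3, so there are 21 full weeks plus 3 extra days.
Each full week contributes 2 weekend days (Sat, Sun): 21 × 2 = 42.
The 3 extra days are Saturday, Sunday, Monday — 2 of them qualify.
Total: 42 + 2 = 44.

44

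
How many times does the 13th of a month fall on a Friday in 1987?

The 13th falls on a Friday when the month's 13th has weekday Fri.
Jan 13 is Tue; Feb 13 is Fri ✓; Mar 13 is Fri ✓; Apr 13 is Mon; May 13 is Wed; Jun 13 is Sat; Jul 13 is Mon; Aug 13 is Thu; Sep 13 is Sun; Oct 13 is Tue; Nov 13 is Fri ✓; Dec 13 is Sun.
Friday the 13ths: Feb, Mar, Nov.

3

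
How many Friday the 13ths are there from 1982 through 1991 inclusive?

Friday-the-13ths by year:
1982: Aug
1983: May
1984: Jan, Apr, Jul
1985: Sep, Dec
1986: Jun
1987: Feb, Mar, Nov
1988: May
1989: Jan, Oct
1990: Apr, Jul
1991: Sep, Dec

18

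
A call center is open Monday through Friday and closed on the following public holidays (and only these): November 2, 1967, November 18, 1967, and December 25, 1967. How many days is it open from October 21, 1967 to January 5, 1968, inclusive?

53

October 21, 1967 is a Saturday.
The range spans 77 days (inclusive of both endpoints).
77 = 7 × 11, so the span is exactly 11 full weeks.
Each full week contributes 5 weekdays (Mon–Fri): 11 × 5 = 55.
Holidays: November 2, 1967 (Thu); November 18, 1967 (Sat); December 25, 1967 (Mon).
2 of the 3 holidays fall on weekdays; the rest are weekends and were already excluded.
Business days: 55 − 2 = 53.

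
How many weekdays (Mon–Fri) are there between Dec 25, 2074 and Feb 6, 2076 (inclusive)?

Dec 25, 2074 is a Tuesday.
The range spans 409 days (inclusive of both endpoints).
409 = 7 × 58 + 3, so there are 58 full weeks plus 3 extra days.
Each full week contributes 5 weekdays (Mon–Fri): 58 × 5 = 290.
The 3 extra days are Tuesday, Wednesday, Thursday — 3 of them qualify.
Total: 290 + 3 = 293.

293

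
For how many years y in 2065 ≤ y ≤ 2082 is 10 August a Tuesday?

Day of week of August 10 in each year:
2065: Mon, 2066: Tue ✓, 2067: Wed, 2068: Fri, 2069: Sat, 2070: Sun, 2071: Mon, 2072: Wed, 2073: Thu, 2074: Fri, 2075: Sat, 2076: Mon, 2077: Tue ✓, 2078: Wed, 2079: Thu, 2080: Sat, 2081: Sun, 2082: Mon
Tuesdays: 2066, 2077.

2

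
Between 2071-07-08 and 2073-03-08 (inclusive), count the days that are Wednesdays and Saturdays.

175

2071-07-08 is a Wednesday.
The range spans 610 days (inclusive of both endpoints).
610 = 7 × 87 + 1, so there are 87 full weeks plus 1 extra day.
Each full week contributes 2 days from the set (Wed, Sat): 87 × 2 = 174.
The 1 extra day is Wednesday — 1 of them qualifies.
Total: 174 + 1 = 175.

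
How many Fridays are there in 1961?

January 1, 1961 is a Sunday.
That's 365 days from start to end, counting both.
365 = 7 × 52 + 1, so there are 52 full weeks plus 1 extra day.
Each full week contributes one Friday: 52 so far.
The 1 extra day is Sunday — none qualify.
Total: 52 + 0 = 52.

52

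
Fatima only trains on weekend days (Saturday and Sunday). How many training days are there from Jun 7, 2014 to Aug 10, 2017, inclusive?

332

Jun 7, 2014 is a Saturday.
From Jun 7, 2014 to Aug 10, 2017 is 1161 days inclusive.
1161 = 7 × 165 + 6, so there are 165 full weeks plus 6 extra days.
Each full week contributes 2 weekend days (Sat, Sun): 165 × 2 = 330.
The 6 extra days are Saturday, Sunday, Monday, Tuesday, Wednesday, Thursday — 2 of them qualify.
Total: 330 + 2 = 332.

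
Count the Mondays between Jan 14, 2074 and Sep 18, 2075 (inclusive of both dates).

88

Jan 14, 2074 is a Sunday.
That's 613 days from start to end, counting both.
613 = 7 × 87 + 4, so there are 87 full weeks plus 4 extra days.
Each full week contributes one Monday: 87 so far.
The 4 extra days are Sun, Mon, Tue, Wed — 1 of them qualifies.
Total: 87 + 1 = 88.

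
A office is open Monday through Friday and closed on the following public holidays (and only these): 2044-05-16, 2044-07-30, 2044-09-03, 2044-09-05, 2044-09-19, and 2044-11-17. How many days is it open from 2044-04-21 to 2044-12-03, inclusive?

158

2044-04-21 is a Thursday.
The range spans 227 days (inclusive of both endpoints).
227 = 7 × 32 + 3, so there are 32 full weeks plus 3 extra days.
Each full week contributes 5 weekdays (Mon–Fri): 32 × 5 = 160.
The 3 extra days are Thursday, Friday, Saturday — 2 of them qualify.
Total: 160 + 2 = 162.
Holidays: 2044-05-16 (Mon); 2044-07-30 (Sat); 2044-09-03 (Sat); 2044-09-05 (Mon); 2044-09-19 (Mon); 2044-11-17 (Thu).
4 of the 6 holidays fall on weekdays; the rest are weekends and were already excluded.
Business days: 162 − 4 = 158.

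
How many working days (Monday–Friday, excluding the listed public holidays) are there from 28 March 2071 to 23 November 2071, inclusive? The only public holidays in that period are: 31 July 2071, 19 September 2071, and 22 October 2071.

28 March 2071 is a Saturday.
From 28 March 2071 to 23 November 2071 is 241 days inclusive.
241 = 7 × 34 + 3, so there are 34 full weeks plus 3 extra days.
Each full week contributes 5 weekdays (Mon–Fri): 34 × 5 = 170.
The 3 extra days are Saturday, Sunday, Monday — 1 of them qualifies.
Total: 170 + 1 = 171.
Holidays: 31 July 2071 (Fri); 19 September 2071 (Sat); 22 October 2071 (Thu).
2 of the 3 holidays fall on weekdays; the rest are weekends and were already excluded.
Business days: 171 − 2 = 169.

169 working days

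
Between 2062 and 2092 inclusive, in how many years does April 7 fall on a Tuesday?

4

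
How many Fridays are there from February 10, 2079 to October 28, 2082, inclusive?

194

February 10, 2079 is a Friday.
From February 10, 2079 to October 28, 2082 is 1357 days inclusive.
1357 = 7 × 193 + 6, so there are 193 full weeks plus 6 extra days.
Each full week contributes one Friday: 193 so far.
The 6 extra days are Friday, Saturday, Sunday, Monday, Tuesday, Wednesday — 1 of them qualifies.
Total: 193 + 1 = 194.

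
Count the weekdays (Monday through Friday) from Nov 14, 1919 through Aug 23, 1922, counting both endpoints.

Nov 14, 1919 is a Friday.
The range spans 1014 days (inclusive of both endpoints).
1014 = 7 × 144 + 6, so there are 144 full weeks plus 6 extra days.
Each full week contributes 5 weekdays (Mon–Fri): 144 × 5 = 720.
The 6 extra days are Friday, Saturday, Sunday, Monday, Tuesday, Wednesday — 4 of them qualify.
Total: 720 + 4 = 724.

724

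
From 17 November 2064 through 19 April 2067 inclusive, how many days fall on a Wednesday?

126

17 November 2064 is a Monday.
The range spans 884 days (inclusive of both endpoints).
884 = 7 × 126 + 2, so there are 126 full weeks plus 2 extra days.
Each full week contributes one Wednesday: 126 so far.
The 2 extra days are Monday, Tuesday — none qualify.
Total: 126 + 0 = 126.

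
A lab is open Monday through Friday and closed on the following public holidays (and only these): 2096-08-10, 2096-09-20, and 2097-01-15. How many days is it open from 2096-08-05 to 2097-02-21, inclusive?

141 business days

2096-08-05 is a Sunday.
That's 201 days from start to end, counting both.
201 = 7 × 28 + 5, so there are 28 full weeks plus 5 extra days.
Each full week contributes 5 weekdays (Mon–Fri): 28 × 5 = 140.
The 5 extra days are Sun, Mon, Tue, Wed, Thu — 4 of them qualify.
Total: 140 + 4 = 144.
Holidays: 2096-08-10 (Fri); 2096-09-20 (Thu); 2097-01-15 (Tue).
All 3 holidays fall on weekdays, so subtract 3.
Business days: 144 − 3 = 141.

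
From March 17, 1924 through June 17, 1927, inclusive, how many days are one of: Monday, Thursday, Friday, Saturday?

March 17, 1924 is a Monday.
The range spans 1188 days (inclusive of both endpoints).
1188 = 7 × 169 + 5, so there are 169 full weeks plus 5 extra days.
Each full week contributes 4 days from the set (Mon, Thu, Fri, Sat): 169 × 4 = 676.
The 5 extra days are Mon, Tue, Wed, Thu, Fri — 3 of them qualify.
Total: 676 + 3 = 679.

679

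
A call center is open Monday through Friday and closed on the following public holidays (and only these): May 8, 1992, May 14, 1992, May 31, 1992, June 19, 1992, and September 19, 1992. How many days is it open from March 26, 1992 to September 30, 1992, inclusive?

132 business days

March 26, 1992 is a Thursday.
From March 26, 1992 to September 30, 1992 is 189 days inclusive.
189 = 7 × 27, so the span is exactly 27 full weeks.
Each full week contributes 5 weekdays (Mon–Fri): 27 × 5 = 135.
Holidays: May 8, 1992 (Fri); May 14, 1992 (Thu); May 31, 1992 (Sun); June 19, 1992 (Fri); September 19, 1992 (Sat).
3 of the 5 holidays fall on weekdays; the rest are weekends and were already excluded.
Business days: 135 − 3 = 132.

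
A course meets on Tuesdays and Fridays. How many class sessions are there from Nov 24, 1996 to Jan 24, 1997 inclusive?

18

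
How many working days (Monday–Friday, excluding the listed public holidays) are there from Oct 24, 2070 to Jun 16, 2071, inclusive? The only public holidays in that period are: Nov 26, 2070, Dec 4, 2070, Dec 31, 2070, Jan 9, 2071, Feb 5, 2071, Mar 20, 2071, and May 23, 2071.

Oct 24, 2070 is a Friday.
The range spans 236 days (inclusive of both endpoints).
236 = 7 × 33 + 5, so there are 33 full weeks plus 5 extra days.
Each full week contributes 5 weekdays (Mon–Fri): 33 × 5 = 165.
The 5 extra days are Fri, Sat, Sun, Mon, Tue — 3 of them qualify.
Total: 165 + 3 = 168.
Holidays: Nov 26, 2070 (Wed); Dec 4, 2070 (Thu); Dec 31, 2070 (Wed); Jan 9, 2071 (Fri); Feb 5, 2071 (Thu); Mar 20, 2071 (Fri); May 23, 2071 (Sat).
6 of the 7 holidays fall on weekdays; the rest are weekends and were already excluded.
Business days: 168 − 6 = 162.

162 working days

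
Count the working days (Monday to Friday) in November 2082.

21 weekdays

November 1, 2082 is a Sunday.
That's 30 days from start to end, counting both.
30 = 7 × 4 + 2, so there are 4 full weeks plus 2 extra days.
Each full week contributes 5 weekdays (Mon–Fri): 4 × 5 = 20.
The 2 extra days are Sun, Mon — 1 of them qualifies.
Total: 20 + 1 = 21.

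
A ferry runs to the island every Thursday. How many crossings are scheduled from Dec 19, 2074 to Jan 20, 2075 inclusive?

Dec 19, 2074 is a Wednesday.
The range spans 33 days (inclusive of both endpoints).
33 = 7 × 4 + 5, so there are 4 full weeks plus 5 extra days.
Each full week contributes one Thursday: 4 so far.
The 5 extra days are Wednesday, Thursday, Friday, Saturday, Sunday — 1 of them qualifies.
Total: 4 + 1 = 5.

5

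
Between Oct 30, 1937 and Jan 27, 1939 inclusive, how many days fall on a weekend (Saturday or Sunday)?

130

Oct 30, 1937 is a Saturday.
That's 455 days from start to end, counting both.
455 = 7 × 65, so the span is exactly 65 full weeks.
Each full week contributes 2 weekend days (Sat, Sun): 65 × 2 = 130.
Total: 130.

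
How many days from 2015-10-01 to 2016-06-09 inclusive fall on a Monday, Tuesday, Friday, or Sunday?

144

2015-10-01 is a Thursday.
That's 253 days from start to end, counting both.
253 = 7 × 36 + 1, so there are 36 full weeks plus 1 extra day.
Each full week contributes 4 days from the set (Mon, Tue, Fri, Sun): 36 × 4 = 144.
The 1 extra day is Thu — none qualify.
Total: 144 + 0 = 144.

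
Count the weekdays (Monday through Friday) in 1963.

Jan 1, 1963 is a Tuesday.
The range spans 365 days (inclusive of both endpoints).
365 = 7 × 52 + 1, so there are 52 full weeks plus 1 extra day.
Each full week contributes 5 weekdays (Mon–Fri): 52 × 5 = 260.
The 1 extra day is Tuesday — 1 of them qualifies.
Total: 260 + 1 = 261.

261 weekdays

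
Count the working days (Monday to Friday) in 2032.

2032-01-01 is a Thursday.
The range spans 366 days (inclusive of both endpoints).
366 = 7 × 52 + 2, so there are 52 full weeks plus 2 extra days.
Each full week contributes 5 weekdays (Mon–Fri): 52 × 5 = 260.
The 2 extra days are Thu, Fri — 2 of them qualify.
Total: 260 + 2 = 262.

262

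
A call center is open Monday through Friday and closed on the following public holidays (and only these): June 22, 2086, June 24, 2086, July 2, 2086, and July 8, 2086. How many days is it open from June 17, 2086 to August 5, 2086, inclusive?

33

June 17, 2086 is a Monday.
That's 50 days from start to end, counting both.
50 = 7 × 7 + 1, so there are 7 full weeks plus 1 extra day.
Each full week contributes 5 weekdays (Mon–Fri): 7 × 5 = 35.
The 1 extra day is Mon — 1 of them qualifies.
Total: 35 + 1 = 36.
Holidays: June 22, 2086 (Sat); June 24, 2086 (Mon); July 2, 2086 (Tue); July 8, 2086 (Mon).
3 of the 4 holidays fall on weekdays; the rest are weekends and were already excluded.
Business days: 36 − 3 = 33.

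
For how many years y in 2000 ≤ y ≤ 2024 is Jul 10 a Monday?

4

Day of week of July 10 in each year:
2000: Mon ✓, 2001: Tue, 2002: Wed, 2003: Thu, 2004: Sat, 2005: Sun, 2006: Mon ✓, 2007: Tue, 2008: Thu, 2009: Fri, 2010: Sat, 2011: Sun, 2012: Tue, 2013: Wed, 2014: Thu, 2015: Fri, 2016: Sun, 2017: Mon ✓, 2018: Tue, 2019: Wed, 2020: Fri, 2021: Sat, 2022: Sun, 2023: Mon ✓, 2024: Wed
Mondays: 2000, 2006, 2017, 2023.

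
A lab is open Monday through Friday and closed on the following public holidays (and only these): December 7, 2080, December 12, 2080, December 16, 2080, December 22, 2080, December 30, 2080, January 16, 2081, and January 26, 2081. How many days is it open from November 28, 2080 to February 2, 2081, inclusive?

November 28, 2080 is a Thursday.
The range spans 67 days (inclusive of both endpoints).
67 = 7 × 9 + 4, so there are 9 full weeks plus 4 extra days.
Each full week contributes 5 weekdays (Mon–Fri): 9 × 5 = 45.
The 4 extra days are Thursday, Friday, Saturday, Sunday — 2 of them qualify.
Total: 45 + 2 = 47.
Holidays: December 7, 2080 (Sat); December 12, 2080 (Thu); December 16, 2080 (Mon); December 22, 2080 (Sun); December 30, 2080 (Mon); January 16, 2081 (Thu); January 26, 2081 (Sun).
4 of the 7 holidays fall on weekdays; the rest are weekends and were already excluded.
Business days: 47 − 4 = 43.

43 business days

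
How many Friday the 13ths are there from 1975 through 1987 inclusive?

23

Friday-the-13ths by year:
1975: Jun
1976: Feb, Aug
1977: May
1978: Jan, Oct
1979: Apr, Jul
1980: Jun
1981: Feb, Mar, Nov
1982: Aug
1983: May
1984: Jan, Apr, Jul
1985: Sep, Dec
1986: Jun
1987: Feb, Mar, Nov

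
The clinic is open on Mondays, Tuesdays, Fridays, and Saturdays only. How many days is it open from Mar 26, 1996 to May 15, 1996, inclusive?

Mar 26, 1996 is a Tuesday.
From Mar 26, 1996 to May 15, 1996 is 51 days inclusive.
51 = 7 × 7 + 2, so there are 7 full weeks plus 2 extra days.
Each full week contributes 4 days from the set (Mon, Tue, Fri, Sat): 7 × 4 = 28.
The 2 extra days are Tue, Wed — 1 of them qualifies.
Total: 28 + 1 = 29.

29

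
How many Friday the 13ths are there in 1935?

2

The 13th falls on a Friday when the month's 13th has weekday Fri.
Jan 13 is Sun; Feb 13 is Wed; Mar 13 is Wed; Apr 13 is Sat; May 13 is Mon; Jun 13 is Thu; Jul 13 is Sat; Aug 13 is Tue; Sep 13 is Fri ✓; Oct 13 is Sun; Nov 13 is Wed; Dec 13 is Fri ✓.
Friday the 13ths: Sep, Dec.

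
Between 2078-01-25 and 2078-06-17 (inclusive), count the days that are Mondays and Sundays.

40

2078-01-25 is a Tuesday.
The range spans 144 days (inclusive of both endpoints).
144 = 7 × 20 + 4, so there are 20 full weeks plus 4 extra days.
Each full week contributes 2 days from the set (Mon, Sun): 20 × 2 = 40.
The 4 extra days are Tue, Wed, Thu, Fri — none qualify.
Total: 40 + 0 = 40.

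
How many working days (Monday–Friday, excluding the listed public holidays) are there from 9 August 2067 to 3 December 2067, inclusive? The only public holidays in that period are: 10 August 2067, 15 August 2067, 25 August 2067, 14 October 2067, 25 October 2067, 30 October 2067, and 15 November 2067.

9 August 2067 is a Tuesday.
From 9 August 2067 to 3 December 2067 is 117 days inclusive.
117 = 7 × 16 + 5, so there are 16 full weeks plus 5 extra days.
Each full week contributes 5 weekdays (Mon–Fri): 16 × 5 = 80.
The 5 extra days are Tue, Wed, Thu, Fri, Sat — 4 of them qualify.
Total: 80 + 4 = 84.
Holidays: 10 August 2067 (Wed); 15 August 2067 (Mon); 25 August 2067 (Thu); 14 October 2067 (Fri); 25 October 2067 (Tue); 30 October 2067 (Sun); 15 November 2067 (Tue).
6 of the 7 holidays fall on weekdays; the rest are weekends and were already excluded.
Business days: 84 − 6 = 78.

78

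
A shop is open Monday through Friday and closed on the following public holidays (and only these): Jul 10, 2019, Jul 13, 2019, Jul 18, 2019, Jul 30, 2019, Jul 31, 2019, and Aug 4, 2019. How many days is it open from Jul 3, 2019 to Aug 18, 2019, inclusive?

29

Jul 3, 2019 is a Wednesday.
That's 47 days from start to end, counting both.
47 = 7 × 6 + 5, so there are 6 full weeks plus 5 extra days.
Each full week contributes 5 weekdays (Mon–Fri): 6 × 5 = 30.
The 5 extra days are Wednesday, Thursday, Friday, Saturday, Sunday — 3 of them qualify.
Total: 30 + 3 = 33.
Holidays: Jul 10, 2019 (Wed); Jul 13, 2019 (Sat); Jul 18, 2019 (Thu); Jul 30, 2019 (Tue); Jul 31, 2019 (Wed); Aug 4, 2019 (Sun).
4 of the 6 holidays fall on weekdays; the rest are weekends and were already excluded.
Business days: 33 − 4 = 29.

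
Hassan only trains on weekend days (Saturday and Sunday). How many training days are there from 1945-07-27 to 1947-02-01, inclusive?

1945-07-27 is a Friday.
The range spans 555 days (inclusive of both endpoints).
555 = 7 × 79 + 2, so there are 79 full weeks plus 2 extra days.
Each full week contributes 2 weekend days (Sat, Sun): 79 × 2 = 158.
The 2 extra days are Fri, Sat — 1 of them qualifies.
Total: 158 + 1 = 159.

159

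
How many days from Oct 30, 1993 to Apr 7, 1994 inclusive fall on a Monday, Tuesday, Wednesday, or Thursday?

Oct 30, 1993 is a Saturday.
The range spans 160 days (inclusive of both endpoints).
160 = 7 × 22 + 6, so there are 22 full weeks plus 6 extra days.
Each full week contributes 4 days from the set (Mon, Tue, Wed, Thu): 22 × 4 = 88.
The 6 extra days are Saturday, Sunday, Monday, Tuesday, Wednesday, Thursday — 4 of them qualify.
Total: 88 + 4 = 92.

92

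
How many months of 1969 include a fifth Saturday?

A month has five Saturdays exactly when Saturday falls within its first (length − 28) days.
Jan: 31 days, starts Wed → 5 of Wed, Thu, Fri
Feb: 28 days, starts Sat → 5 of (none)
Mar: 31 days, starts Sat → 5 of Sat, Sun, Mon ✓
Apr: 30 days, starts Tue → 5 of Tue, Wed
May: 31 days, starts Thu → 5 of Thu, Fri, Sat ✓
Jun: 30 days, starts Sun → 5 of Sun, Mon
Jul: 31 days, starts Tue → 5 of Tue, Wed, Thu
Aug: 31 days, starts Fri → 5 of Fri, Sat, Sun ✓
Sep: 30 days, starts Mon → 5 of Mon, Tue
Oct: 31 days, starts Wed → 5 of Wed, Thu, Fri
Nov: 30 days, starts Sat → 5 of Sat, Sun ✓
Dec: 31 days, starts Mon → 5 of Mon, Tue, Wed
Months with five Saturdays: Mar, May, Aug, Nov.

4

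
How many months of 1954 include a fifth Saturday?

4

A month has five Saturdays exactly when Saturday falls within its first (length − 28) days.
Jan: 31 days, starts Fri → 5 of Fri, Sat, Sun ✓
Feb: 28 days, starts Mon → 5 of (none)
Mar: 31 days, starts Mon → 5 of Mon, Tue, Wed
Apr: 30 days, starts Thu → 5 of Thu, Fri
May: 31 days, starts Sat → 5 of Sat, Sun, Mon ✓
Jun: 30 days, starts Tue → 5 of Tue, Wed
Jul: 31 days, starts Thu → 5 of Thu, Fri, Sat ✓
Aug: 31 days, starts Sun → 5 of Sun, Mon, Tue
Sep: 30 days, starts Wed → 5 of Wed, Thu
Oct: 31 days, starts Fri → 5 of Fri, Sat, Sun ✓
Nov: 30 days, starts Mon → 5 of Mon, Tue
Dec: 31 days, starts Wed → 5 of Wed, Thu, Fri
Months with five Saturdays: Jan, May, Jul, Oct.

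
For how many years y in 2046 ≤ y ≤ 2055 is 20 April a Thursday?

Day of week of April 20 in each year:
2046: Fri, 2047: Sat, 2048: Mon, 2049: Tue, 2050: Wed, 2051: Thu ✓, 2052: Sat, 2053: Sun, 2054: Mon, 2055: Tue
Thursdays: 2051.

1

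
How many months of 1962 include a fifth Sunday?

4

A month has five Sundays exactly when Sunday falls within its first (length − 28) days.
Jan: 31 days, starts Mon → 5 of Mon, Tue, Wed
Feb: 28 days, starts Thu → 5 of (none)
Mar: 31 days, starts Thu → 5 of Thu, Fri, Sat
Apr: 30 days, starts Sun → 5 of Sun, Mon ✓
May: 31 days, starts Tue → 5 of Tue, Wed, Thu
Jun: 30 days, starts Fri → 5 of Fri, Sat
Jul: 31 days, starts Sun → 5 of Sun, Mon, Tue ✓
Aug: 31 days, starts Wed → 5 of Wed, Thu, Fri
Sep: 30 days, starts Sat → 5 of Sat, Sun ✓
Oct: 31 days, starts Mon → 5 of Mon, Tue, Wed
Nov: 30 days, starts Thu → 5 of Thu, Fri
Dec: 31 days, starts Sat → 5 of Sat, Sun, Mon ✓
Months with five Sundays: Apr, Jul, Sep, Dec.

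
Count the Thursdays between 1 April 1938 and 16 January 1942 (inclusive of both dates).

1 April 1938 is a Friday.
That's 1387 days from start to end, counting both.
1387 = 7 × 198 + 1, so there are 198 full weeks plus 1 extra day.
Each full week contributes one Thursday: 198 so far.
The 1 extra day is Friday — none qualify.
Total: 198 + 0 = 198.

198 Thursdays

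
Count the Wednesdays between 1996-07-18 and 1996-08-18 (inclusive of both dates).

1996-07-18 is a Thursday.
From 1996-07-18 to 1996-08-18 is 32 days inclusive.
32 = 7 × 4 + 4, so there are 4 full weeks plus 4 extra days.
Each full week contributes one Wednesday: 4 so far.
The 4 extra days are Thursday, Friday, Saturday, Sunday — none qualify.
Total: 4 + 0 = 4.

4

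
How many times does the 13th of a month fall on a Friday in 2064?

The 13th falls on a Friday when the month's 13th has weekday Fri.
Jan 13 is Sun; Feb 13 is Wed; Mar 13 is Thu; Apr 13 is Sun; May 13 is Tue; Jun 13 is Fri ✓; Jul 13 is Sun; Aug 13 is Wed; Sep 13 is Sat; Oct 13 is Mon; Nov 13 is Thu; Dec 13 is Sat.
Friday the 13ths: Jun.

1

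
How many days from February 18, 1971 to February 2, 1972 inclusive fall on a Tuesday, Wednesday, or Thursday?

150

February 18, 1971 is a Thursday.
The range spans 350 days (inclusive of both endpoints).
350 = 7 × 50, so the span is exactly 50 full weeks.
Each full week contributes 3 days from the set (Tue, Wed, Thu): 50 × 3 = 150.
Total: 150.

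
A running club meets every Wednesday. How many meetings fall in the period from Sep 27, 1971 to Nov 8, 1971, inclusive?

Sep 27, 1971 is a Monday.
That's 43 days from start to end, counting both.
43 = 7 × 6 + 1, so there are 6 full weeks plus 1 extra day.
Each full week contributes one Wednesday: 6 so far.
The 1 extra day is Monday — none qualify.
Total: 6 + 0 = 6.

6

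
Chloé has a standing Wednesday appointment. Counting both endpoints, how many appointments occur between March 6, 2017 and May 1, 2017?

8

March 6, 2017 is a Monday.
From March 6, 2017 to May 1, 2017 is 57 days inclusive.
57 = 7 × 8 + 1, so there are 8 full weeks plus 1 extra day.
Each full week contributes one Wednesday: 8 so far.
The 1 extra day is Monday — none qualify.
Total: 8 + 0 = 8.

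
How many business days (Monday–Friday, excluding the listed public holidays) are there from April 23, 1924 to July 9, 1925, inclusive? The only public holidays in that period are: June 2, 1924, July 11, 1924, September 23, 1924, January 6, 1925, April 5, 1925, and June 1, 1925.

312 business days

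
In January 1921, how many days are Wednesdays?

4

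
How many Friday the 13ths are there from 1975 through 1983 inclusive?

Friday-the-13ths by year:
1975: Jun
1976: Feb, Aug
1977: May
1978: Jan, Oct
1979: Apr, Jul
1980: Jun
1981: Feb, Mar, Nov
1982: Aug
1983: May

14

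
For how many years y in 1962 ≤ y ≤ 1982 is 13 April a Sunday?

Day of week of April 13 in each year:
1962: Fri, 1963: Sat, 1964: Mon, 1965: Tue, 1966: Wed, 1967: Thu, 1968: Sat, 1969: Sun ✓, 1970: Mon, 1971: Tue, 1972: Thu, 1973: Fri, 1974: Sat, 1975: Sun ✓, 1976: Tue, 1977: Wed, 1978: Thu, 1979: Fri, 1980: Sun ✓, 1981: Mon, 1982: Tue
Sundays: 1969, 1975, 1980.

3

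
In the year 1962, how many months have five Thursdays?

A month has five Thursdays exactly when Thursday falls within its first (length − 28) days.
Jan: 31 days, starts Mon → 5 of Mon, Tue, Wed
Feb: 28 days, starts Thu → 5 of (none)
Mar: 31 days, starts Thu → 5 of Thu, Fri, Sat ✓
Apr: 30 days, starts Sun → 5 of Sun, Mon
May: 31 days, starts Tue → 5 of Tue, Wed, Thu ✓
Jun: 30 days, starts Fri → 5 of Fri, Sat
Jul: 31 days, starts Sun → 5 of Sun, Mon, Tue
Aug: 31 days, starts Wed → 5 of Wed, Thu, Fri ✓
Sep: 30 days, starts Sat → 5 of Sat, Sun
Oct: 31 days, starts Mon → 5 of Mon, Tue, Wed
Nov: 30 days, starts Thu → 5 of Thu, Fri ✓
Dec: 31 days, starts Sat → 5 of Sat, Sun, Mon
Months with five Thursdays: Mar, May, Aug, Nov.

4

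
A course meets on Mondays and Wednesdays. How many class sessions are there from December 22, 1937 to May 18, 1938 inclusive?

December 22, 1937 is a Wednesday.
From December 22, 1937 to May 18, 1938 is 148 days inclusive.
148 = 7 × 21 + 1, so there are 21 full weeks plus 1 extra day.
Each full week contributes 2 days from the set (Mon, Wed): 21 × 2 = 42.
The 1 extra day is Wednesday — 1 of them qualifies.
Total: 42 + 1 = 43.

43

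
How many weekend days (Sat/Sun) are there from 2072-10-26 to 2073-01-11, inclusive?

22

2072-10-26 is a Wednesday.
From 2072-10-26 to 2073-01-11 is 78 days inclusive.
78 = 7 × 11 + 1, so there are 11 full weeks plus 1 extra day.
Each full week contributes 2 weekend days (Sat, Sun): 11 × 2 = 22.
The 1 extra day is Wednesday — none qualify.
Total: 22 + 0 = 22.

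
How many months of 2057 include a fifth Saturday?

A month has five Saturdays exactly when Saturday falls within its first (length − 28) days.
Jan: 31 days, starts Mon → 5 of Mon, Tue, Wed
Feb: 28 days, starts Thu → 5 of (none)
Mar: 31 days, starts Thu → 5 of Thu, Fri, Sat ✓
Apr: 30 days, starts Sun → 5 of Sun, Mon
May: 31 days, starts Tue → 5 of Tue, Wed, Thu
Jun: 30 days, starts Fri → 5 of Fri, Sat ✓
Jul: 31 days, starts Sun → 5 of Sun, Mon, Tue
Aug: 31 days, starts Wed → 5 of Wed, Thu, Fri
Sep: 30 days, starts Sat → 5 of Sat, Sun ✓
Oct: 31 days, starts Mon → 5 of Mon, Tue, Wed
Nov: 30 days, starts Thu → 5 of Thu, Fri
Dec: 31 days, starts Sat → 5 of Sat, Sun, Mon ✓
Months with five Saturdays: Mar, Jun, Sep, Dec.

4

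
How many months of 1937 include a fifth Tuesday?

4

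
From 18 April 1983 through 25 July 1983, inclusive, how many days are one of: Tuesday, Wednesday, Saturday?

18 April 1983 is a Monday.
From 18 April 1983 to 25 July 1983 is 99 days inclusive.
99 = 7 × 14 + 1, so there are 14 full weeks plus 1 extra day.
Each full week contributes 3 days from the set (Tue, Wed, Sat): 14 × 3 = 42.
The 1 extra day is Mon — none qualify.
Total: 42 + 0 = 42.

42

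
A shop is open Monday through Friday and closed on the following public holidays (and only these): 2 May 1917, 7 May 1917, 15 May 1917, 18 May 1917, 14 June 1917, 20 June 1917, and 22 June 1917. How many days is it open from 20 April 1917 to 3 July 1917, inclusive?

46 business days

20 April 1917 is a Friday.
The range spans 75 days (inclusive of both endpoints).
75 = 7 × 10 + 5, so there are 10 full weeks plus 5 extra days.
Each full week contributes 5 weekdays (Mon–Fri): 10 × 5 = 50.
The 5 extra days are Friday, Saturday, Sunday, Monday, Tuesday — 3 of them qualify.
Total: 50 + 3 = 53.
Holidays: 2 May 1917 (Wed); 7 May 1917 (Mon); 15 May 1917 (Tue); 18 May 1917 (Fri); 14 June 1917 (Thu); 20 June 1917 (Wed); 22 June 1917 (Fri).
All 7 holidays fall on weekdays, so subtract 7.
Business days: 53 − 7 = 46.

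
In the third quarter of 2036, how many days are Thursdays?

13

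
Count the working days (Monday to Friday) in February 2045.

2045-02-01 is a Wednesday.
The range spans 28 days (inclusive of both endpoints).
28 = 7 × 4, so the span is exactly 4 full weeks.
Each full week contributes 5 weekdays (Mon–Fri): 4 × 5 = 20.

20 weekdays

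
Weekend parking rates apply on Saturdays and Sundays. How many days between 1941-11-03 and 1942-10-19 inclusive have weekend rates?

1941-11-03 is a Monday.
That's 351 days from start to end, counting both.
351 = 7 × 50 + 1, so there are 50 full weeks plus 1 extra day.
Each full week contributes 2 weekend days (Sat, Sun): 50 × 2 = 100.
The 1 extra day is Monday — none qualify.
Total: 100 + 0 = 100.

100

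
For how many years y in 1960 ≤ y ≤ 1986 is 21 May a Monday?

Day of week of May 21 in each year:
1960: Sat, 1961: Sun, 1962: Mon ✓, 1963: Tue, 1964: Thu, 1965: Fri, 1966: Sat, 1967: Sun, 1968: Tue, 1969: Wed, 1970: Thu, 1971: Fri, 1972: Sun, 1973: Mon ✓, 1974: Tue, 1975: Wed, 1976: Fri, 1977: Sat, 1978: Sun, 1979: Mon ✓, 1980: Wed, 1981: Thu, 1982: Fri, 1983: Sat, 1984: Mon ✓, 1985: Tue, 1986: Wed
Mondays: 1962, 1973, 1979, 1984.

4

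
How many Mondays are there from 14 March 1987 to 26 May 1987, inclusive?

11 Mondays

14 March 1987 is a Saturday.
The range spans 74 days (inclusive of both endpoints).
74 = 7 × 10 + 4, so there are 10 full weeks plus 4 extra days.
Each full week contributes one Monday: 10 so far.
The 4 extra days are Sat, Sun, Mon, Tue — 1 of them qualifies.
Total: 10 + 1 = 11.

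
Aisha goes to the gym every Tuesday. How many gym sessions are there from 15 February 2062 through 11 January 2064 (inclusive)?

99 Tuesdays

15 February 2062 is a Wednesday.
The range spans 696 days (inclusive of both endpoints).
696 = 7 × 99 + 3, so there are 99 full weeks plus 3 extra days.
Each full week contributes one Tuesday: 99 so far.
The 3 extra days are Wednesday, Thursday, Friday — none qualify.
Total: 99 + 0 = 99.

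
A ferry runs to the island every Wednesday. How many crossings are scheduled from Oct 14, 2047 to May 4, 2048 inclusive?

29 Wednesdays

Oct 14, 2047 is a Monday.
The range spans 204 days (inclusive of both endpoints).
204 = 7 × 29 + 1, so there are 29 full weeks plus 1 extra day.
Each full week contributes one Wednesday: 29 so far.
The 1 extra day is Monday — none qualify.
Total: 29 + 0 = 29.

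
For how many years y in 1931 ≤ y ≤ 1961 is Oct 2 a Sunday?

Day of week of October 2 in each year:
1931: Fri, 1932: Sun ✓, 1933: Mon, 1934: Tue, 1935: Wed, 1936: Fri, 1937: Sat, 1938: Sun ✓, 1939: Mon, 1940: Wed, 1941: Thu, 1942: Fri, 1943: Sat, 1944: Mon, 1945: Tue, 1946: Wed, 1947: Thu, 1948: Sat, 1949: Sun ✓, 1950: Mon, 1951: Tue, 1952: Thu, 1953: Fri, 1954: Sat, 1955: Sun ✓, 1956: Tue, 1957: Wed, 1958: Thu, 1959: Fri, 1960: Sun ✓, 1961: Mon
Sundays: 1932, 1938, 1949, 1955, 1960.

5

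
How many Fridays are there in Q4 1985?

13

Oct 1, 1985 is a Tuesday.
From Oct 1, 1985 to Dec 31, 1985 is 92 days inclusive.
92 = 7 × 13 + 1, so there are 13 full weeks plus 1 extra day.
Each full week contributes one Friday: 13 so far.
The 1 extra day is Tuesday — none qualify.
Total: 13 + 0 = 13.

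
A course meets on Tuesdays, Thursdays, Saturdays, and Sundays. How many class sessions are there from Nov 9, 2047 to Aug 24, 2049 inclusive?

375

Nov 9, 2047 is a Saturday.
From Nov 9, 2047 to Aug 24, 2049 is 655 days inclusive.
655 = 7 × 93 + 4, so there are 93 full weeks plus 4 extra days.
Each full week contributes 4 days from the set (Tue, Thu, Sat, Sun): 93 × 4 = 372.
The 4 extra days are Saturday, Sunday, Monday, Tuesday — 3 of them qualify.
Total: 372 + 3 = 375.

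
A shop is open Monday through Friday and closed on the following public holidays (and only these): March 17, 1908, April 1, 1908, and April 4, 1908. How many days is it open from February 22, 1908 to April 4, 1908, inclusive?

February 22, 1908 is a Saturday.
That's 43 days from start to end, counting both.
43 = 7 × 6 + 1, so there are 6 full weeks plus 1 extra day.
Each full week contributes 5 weekdays (Mon–Fri): 6 × 5 = 30.
The 1 extra day is Saturday — none qualify.
Total: 30 + 0 = 30.
Holidays: March 17, 1908 (Tue); April 1, 1908 (Wed); April 4, 1908 (Sat).
2 of the 3 holidays fall on weekdays; the rest are weekends and were already excluded.
Business days: 30 − 2 = 28.

28 working days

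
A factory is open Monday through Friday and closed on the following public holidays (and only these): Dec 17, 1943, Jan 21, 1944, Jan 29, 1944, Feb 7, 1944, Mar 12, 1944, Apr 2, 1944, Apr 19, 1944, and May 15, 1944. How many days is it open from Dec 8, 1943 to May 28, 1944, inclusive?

Dec 8, 1943 is a Wednesday.
The range spans 173 days (inclusive of both endpoints).
173 = 7 × 24 + 5, so there are 24 full weeks plus 5 extra days.
Each full week contributes 5 weekdays (Mon–Fri): 24 × 5 = 120.
The 5 extra days are Wednesday, Thursday, Friday, Saturday, Sunday — 3 of them qualify.
Total: 120 + 3 = 123.
Holidays: Dec 17, 1943 (Fri); Jan 21, 1944 (Fri); Jan 29, 1944 (Sat); Feb 7, 1944 (Mon); Mar 12, 1944 (Sun); Apr 2, 1944 (Sun); Apr 19, 1944 (Wed); May 15, 1944 (Mon).
5 of the 8 holidays fall on weekdays; the rest are weekends and were already excluded.
Business days: 123 − 5 = 118.

118 working days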